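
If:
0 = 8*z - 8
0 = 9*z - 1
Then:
No Solution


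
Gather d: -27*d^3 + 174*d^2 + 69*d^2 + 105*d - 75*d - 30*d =-27*d^3 + 243*d^2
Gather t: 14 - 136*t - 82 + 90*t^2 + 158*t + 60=90*t^2 + 22*t - 8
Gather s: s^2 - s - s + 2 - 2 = s^2 - 2*s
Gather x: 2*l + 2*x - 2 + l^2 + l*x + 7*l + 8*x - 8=l^2 + 9*l + x*(l + 10) - 10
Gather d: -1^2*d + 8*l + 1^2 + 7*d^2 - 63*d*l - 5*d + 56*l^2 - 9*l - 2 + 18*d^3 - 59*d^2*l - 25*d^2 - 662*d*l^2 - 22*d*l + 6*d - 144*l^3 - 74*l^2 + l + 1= 18*d^3 + d^2*(-59*l - 18) + d*(-662*l^2 - 85*l) - 144*l^3 - 18*l^2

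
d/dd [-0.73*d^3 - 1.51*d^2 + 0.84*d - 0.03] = -2.19*d^2 - 3.02*d + 0.84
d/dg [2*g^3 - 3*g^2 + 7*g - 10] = 6*g^2 - 6*g + 7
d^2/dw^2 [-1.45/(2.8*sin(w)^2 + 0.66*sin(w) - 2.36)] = (45.472*sin(w)^4 + 8.0388*sin(w)^3 - 29.24998*sin(w)^2 - 13.81908*sin(w) - 20.42644)/(2.8*sin(w)^2 + 0.66*sin(w) - 2.36)^3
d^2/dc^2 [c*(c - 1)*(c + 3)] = 6*c + 4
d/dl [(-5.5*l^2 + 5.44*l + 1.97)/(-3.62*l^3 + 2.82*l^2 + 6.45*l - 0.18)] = (-19.91*l^4 + 39.3856*l^3 - 29.4216*l^2 - 9.1308*l - 13.6857)/(13.1044*l^6 - 20.4168*l^5 - 38.7456*l^4 + 37.6812*l^3 + 40.5873*l^2 - 2.322*l + 0.0324)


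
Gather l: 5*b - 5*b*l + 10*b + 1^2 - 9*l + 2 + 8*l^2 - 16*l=15*b + 8*l^2 + l*(-5*b - 25) + 3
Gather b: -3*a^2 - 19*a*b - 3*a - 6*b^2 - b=-3*a^2 - 3*a - 6*b^2 + b*(-19*a - 1)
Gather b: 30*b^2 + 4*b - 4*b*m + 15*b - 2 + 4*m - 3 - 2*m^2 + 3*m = 30*b^2 + b*(19 - 4*m) - 2*m^2 + 7*m - 5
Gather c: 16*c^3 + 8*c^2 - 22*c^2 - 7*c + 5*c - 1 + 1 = 16*c^3 - 14*c^2 - 2*c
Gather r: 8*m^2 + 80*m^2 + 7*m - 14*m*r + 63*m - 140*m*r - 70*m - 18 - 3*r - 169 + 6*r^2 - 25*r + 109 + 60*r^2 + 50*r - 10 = 88*m^2 + 66*r^2 + r*(22 - 154*m) - 88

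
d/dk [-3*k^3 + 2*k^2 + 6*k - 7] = -9*k^2 + 4*k + 6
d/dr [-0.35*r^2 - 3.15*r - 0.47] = -0.7*r - 3.15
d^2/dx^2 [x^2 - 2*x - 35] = 2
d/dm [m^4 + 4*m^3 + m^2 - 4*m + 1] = 4*m^3 + 12*m^2 + 2*m - 4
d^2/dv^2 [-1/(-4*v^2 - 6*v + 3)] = 8*(-4*v^2 - 6*v + (4*v + 3)^2 + 3)/(4*v^2 + 6*v - 3)^3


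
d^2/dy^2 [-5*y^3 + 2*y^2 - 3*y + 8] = 4 - 30*y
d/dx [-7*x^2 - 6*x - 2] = -14*x - 6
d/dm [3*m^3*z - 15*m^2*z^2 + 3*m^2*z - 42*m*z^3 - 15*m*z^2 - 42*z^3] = 3*z*(3*m^2 - 10*m*z + 2*m - 14*z^2 - 5*z)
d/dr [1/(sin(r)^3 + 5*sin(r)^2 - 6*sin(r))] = (-3*cos(r) - 10/tan(r) + 6*cos(r)/sin(r)^2)/((sin(r) - 1)^2*(sin(r) + 6)^2)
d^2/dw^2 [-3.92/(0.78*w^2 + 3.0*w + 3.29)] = (4.769856*w^2 + 18.3456*w - 3.92*(1.56*w + 3.0)*(3.12*w + 6.0) + 20.119008)/(0.78*w^2 + 3.0*w + 3.29)^3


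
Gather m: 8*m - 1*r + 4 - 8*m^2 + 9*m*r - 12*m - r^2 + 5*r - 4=-8*m^2 + m*(9*r - 4) - r^2 + 4*r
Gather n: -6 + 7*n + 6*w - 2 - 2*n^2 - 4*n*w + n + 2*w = -2*n^2 + n*(8 - 4*w) + 8*w - 8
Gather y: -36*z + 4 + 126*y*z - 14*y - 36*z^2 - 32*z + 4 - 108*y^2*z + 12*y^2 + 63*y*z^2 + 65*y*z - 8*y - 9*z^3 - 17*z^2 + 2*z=y^2*(12 - 108*z) + y*(63*z^2 + 191*z - 22) - 9*z^3 - 53*z^2 - 66*z + 8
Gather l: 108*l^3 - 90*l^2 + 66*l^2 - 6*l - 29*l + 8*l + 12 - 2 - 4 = 108*l^3 - 24*l^2 - 27*l + 6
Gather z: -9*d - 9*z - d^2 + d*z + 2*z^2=-d^2 - 9*d + 2*z^2 + z*(d - 9)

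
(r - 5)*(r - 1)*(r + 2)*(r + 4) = r^4 - 23*r^2 - 18*r + 40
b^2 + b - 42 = (b - 6)*(b + 7)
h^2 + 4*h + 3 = (h + 1)*(h + 3)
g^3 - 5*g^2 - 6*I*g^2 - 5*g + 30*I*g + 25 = (g - 5)*(g - 5*I)*(g - I)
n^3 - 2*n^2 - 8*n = n*(n - 4)*(n + 2)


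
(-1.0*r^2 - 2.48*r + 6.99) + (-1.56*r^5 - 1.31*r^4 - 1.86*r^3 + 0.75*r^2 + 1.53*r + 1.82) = -1.56*r^5 - 1.31*r^4 - 1.86*r^3 - 0.25*r^2 - 0.95*r + 8.81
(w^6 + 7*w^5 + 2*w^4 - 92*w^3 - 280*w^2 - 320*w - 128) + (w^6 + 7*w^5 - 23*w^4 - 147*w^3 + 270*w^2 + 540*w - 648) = 2*w^6 + 14*w^5 - 21*w^4 - 239*w^3 - 10*w^2 + 220*w - 776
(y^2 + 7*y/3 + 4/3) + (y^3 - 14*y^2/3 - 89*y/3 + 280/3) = y^3 - 11*y^2/3 - 82*y/3 + 284/3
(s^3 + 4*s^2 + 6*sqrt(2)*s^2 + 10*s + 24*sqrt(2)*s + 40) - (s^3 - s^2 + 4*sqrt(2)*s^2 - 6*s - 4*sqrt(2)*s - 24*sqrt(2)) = 2*sqrt(2)*s^2 + 5*s^2 + 16*s + 28*sqrt(2)*s + 24*sqrt(2) + 40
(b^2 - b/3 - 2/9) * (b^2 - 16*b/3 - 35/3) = b^4 - 17*b^3/3 - 91*b^2/9 + 137*b/27 + 70/27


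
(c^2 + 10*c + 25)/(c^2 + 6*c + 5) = (c + 5)/(c + 1)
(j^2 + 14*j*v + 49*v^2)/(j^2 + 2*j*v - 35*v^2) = (-j - 7*v)/(-j + 5*v)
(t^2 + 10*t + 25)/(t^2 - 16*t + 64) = (t^2 + 10*t + 25)/(t^2 - 16*t + 64)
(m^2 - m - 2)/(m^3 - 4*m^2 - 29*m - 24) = (m - 2)/(m^2 - 5*m - 24)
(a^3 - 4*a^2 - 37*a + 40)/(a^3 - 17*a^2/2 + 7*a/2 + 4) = 2*(a + 5)/(2*a + 1)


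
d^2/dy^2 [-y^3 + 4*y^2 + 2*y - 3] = 8 - 6*y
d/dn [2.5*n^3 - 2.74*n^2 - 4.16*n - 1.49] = 7.5*n^2 - 5.48*n - 4.16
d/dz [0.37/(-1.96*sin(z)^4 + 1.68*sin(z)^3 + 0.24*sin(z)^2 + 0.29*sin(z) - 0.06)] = (2.9008*sin(z)^3 - 1.8648*sin(z)^2 - 0.1776*sin(z) - 0.1073)*cos(z)/(-1.96*sin(z)^4 + 1.68*sin(z)^3 + 0.24*sin(z)^2 + 0.29*sin(z) - 0.06)^2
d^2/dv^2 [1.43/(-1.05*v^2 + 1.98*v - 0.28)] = (3.15315*v^2 - 5.94594*v - 1.43*(2.1*v - 1.98)*(4.2*v - 3.96) + 0.84084)/(1.05*v^2 - 1.98*v + 0.28)^3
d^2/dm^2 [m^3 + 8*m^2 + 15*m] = 6*m + 16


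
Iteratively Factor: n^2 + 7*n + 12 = (n + 3)*(n + 4)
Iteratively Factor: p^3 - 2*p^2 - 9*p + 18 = (p + 3)*(p^2 - 5*p + 6) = (p - 2)*(p + 3)*(p - 3)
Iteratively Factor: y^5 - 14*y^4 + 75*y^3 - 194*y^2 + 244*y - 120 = (y - 5)*(y^4 - 9*y^3 + 30*y^2 - 44*y + 24) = (y - 5)*(y - 3)*(y^3 - 6*y^2 + 12*y - 8) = (y - 5)*(y - 3)*(y - 2)*(y^2 - 4*y + 4) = (y - 5)*(y - 3)*(y - 2)^2*(y - 2)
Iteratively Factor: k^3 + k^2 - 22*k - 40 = (k - 5)*(k^2 + 6*k + 8) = (k - 5)*(k + 4)*(k + 2)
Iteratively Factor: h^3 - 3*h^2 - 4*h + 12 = (h - 2)*(h^2 - h - 6) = (h - 2)*(h + 2)*(h - 3)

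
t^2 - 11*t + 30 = (t - 6)*(t - 5)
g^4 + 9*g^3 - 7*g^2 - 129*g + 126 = (g - 3)*(g - 1)*(g + 6)*(g + 7)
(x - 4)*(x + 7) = x^2 + 3*x - 28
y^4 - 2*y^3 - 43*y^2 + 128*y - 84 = (y - 6)*(y - 2)*(y - 1)*(y + 7)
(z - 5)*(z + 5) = z^2 - 25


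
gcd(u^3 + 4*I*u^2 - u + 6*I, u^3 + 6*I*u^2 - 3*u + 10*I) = u^2 + I*u + 2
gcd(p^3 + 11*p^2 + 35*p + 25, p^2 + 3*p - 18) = 1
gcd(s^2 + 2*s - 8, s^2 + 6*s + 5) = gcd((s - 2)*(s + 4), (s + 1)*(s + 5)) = 1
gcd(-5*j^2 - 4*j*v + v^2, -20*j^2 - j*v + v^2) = -5*j + v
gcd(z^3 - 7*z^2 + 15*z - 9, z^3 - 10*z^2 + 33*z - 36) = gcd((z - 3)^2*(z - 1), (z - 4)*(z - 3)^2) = z^2 - 6*z + 9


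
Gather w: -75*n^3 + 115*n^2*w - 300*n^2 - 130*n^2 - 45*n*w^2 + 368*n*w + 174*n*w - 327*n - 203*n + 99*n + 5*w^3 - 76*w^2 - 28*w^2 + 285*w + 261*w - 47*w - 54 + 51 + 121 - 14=-75*n^3 - 430*n^2 - 431*n + 5*w^3 + w^2*(-45*n - 104) + w*(115*n^2 + 542*n + 499) + 104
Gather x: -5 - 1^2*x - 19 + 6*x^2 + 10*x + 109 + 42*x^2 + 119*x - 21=48*x^2 + 128*x + 64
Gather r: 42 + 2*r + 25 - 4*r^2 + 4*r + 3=-4*r^2 + 6*r + 70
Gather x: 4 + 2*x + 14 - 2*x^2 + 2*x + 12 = -2*x^2 + 4*x + 30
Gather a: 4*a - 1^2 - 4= 4*a - 5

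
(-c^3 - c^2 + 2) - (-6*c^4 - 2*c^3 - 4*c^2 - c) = 6*c^4 + c^3 + 3*c^2 + c + 2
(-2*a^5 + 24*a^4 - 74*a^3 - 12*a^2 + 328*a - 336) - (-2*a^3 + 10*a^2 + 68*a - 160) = -2*a^5 + 24*a^4 - 72*a^3 - 22*a^2 + 260*a - 176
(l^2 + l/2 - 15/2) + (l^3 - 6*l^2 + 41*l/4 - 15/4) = l^3 - 5*l^2 + 43*l/4 - 45/4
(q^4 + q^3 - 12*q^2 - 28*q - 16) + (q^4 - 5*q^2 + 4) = 2*q^4 + q^3 - 17*q^2 - 28*q - 12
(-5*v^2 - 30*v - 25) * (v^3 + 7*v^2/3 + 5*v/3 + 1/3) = -5*v^5 - 125*v^4/3 - 310*v^3/3 - 110*v^2 - 155*v/3 - 25/3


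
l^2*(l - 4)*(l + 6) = l^4 + 2*l^3 - 24*l^2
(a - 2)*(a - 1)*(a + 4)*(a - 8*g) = a^4 - 8*a^3*g + a^3 - 8*a^2*g - 10*a^2 + 80*a*g + 8*a - 64*g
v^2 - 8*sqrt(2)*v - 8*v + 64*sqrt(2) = (v - 8)*(v - 8*sqrt(2))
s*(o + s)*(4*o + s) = 4*o^2*s + 5*o*s^2 + s^3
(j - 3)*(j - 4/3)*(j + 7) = j^3 + 8*j^2/3 - 79*j/3 + 28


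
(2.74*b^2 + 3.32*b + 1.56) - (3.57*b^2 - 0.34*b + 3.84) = -0.83*b^2 + 3.66*b - 2.28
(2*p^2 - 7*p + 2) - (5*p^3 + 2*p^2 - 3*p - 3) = -5*p^3 - 4*p + 5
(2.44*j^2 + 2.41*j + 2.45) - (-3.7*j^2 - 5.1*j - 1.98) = 6.14*j^2 + 7.51*j + 4.43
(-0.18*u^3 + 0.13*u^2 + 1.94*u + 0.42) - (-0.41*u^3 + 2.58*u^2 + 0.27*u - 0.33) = 0.23*u^3 - 2.45*u^2 + 1.67*u + 0.75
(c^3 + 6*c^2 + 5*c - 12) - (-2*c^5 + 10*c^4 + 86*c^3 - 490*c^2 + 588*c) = 2*c^5 - 10*c^4 - 85*c^3 + 496*c^2 - 583*c - 12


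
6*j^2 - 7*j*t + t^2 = (-6*j + t)*(-j + t)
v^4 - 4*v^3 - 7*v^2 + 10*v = v*(v - 5)*(v - 1)*(v + 2)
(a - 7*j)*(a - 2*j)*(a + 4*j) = a^3 - 5*a^2*j - 22*a*j^2 + 56*j^3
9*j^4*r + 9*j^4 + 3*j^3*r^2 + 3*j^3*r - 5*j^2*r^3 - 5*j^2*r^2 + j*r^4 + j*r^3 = (-3*j + r)^2*(j + r)*(j*r + j)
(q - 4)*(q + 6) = q^2 + 2*q - 24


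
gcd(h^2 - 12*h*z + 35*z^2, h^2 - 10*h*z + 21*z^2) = -h + 7*z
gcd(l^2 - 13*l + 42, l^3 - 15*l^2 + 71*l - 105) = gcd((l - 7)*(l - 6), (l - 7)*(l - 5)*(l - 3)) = l - 7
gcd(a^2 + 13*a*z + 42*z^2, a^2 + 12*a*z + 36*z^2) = a + 6*z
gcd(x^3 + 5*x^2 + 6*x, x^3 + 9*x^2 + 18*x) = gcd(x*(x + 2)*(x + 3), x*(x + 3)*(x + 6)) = x^2 + 3*x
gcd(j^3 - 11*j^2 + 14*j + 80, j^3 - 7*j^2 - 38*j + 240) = j^2 - 13*j + 40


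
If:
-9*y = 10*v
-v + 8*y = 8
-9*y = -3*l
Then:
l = 240/89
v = -72/89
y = 80/89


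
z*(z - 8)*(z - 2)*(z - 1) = z^4 - 11*z^3 + 26*z^2 - 16*z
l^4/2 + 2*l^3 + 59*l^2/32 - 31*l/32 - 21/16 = (l/2 + 1)*(l - 3/4)*(l + 1)*(l + 7/4)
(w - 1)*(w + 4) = w^2 + 3*w - 4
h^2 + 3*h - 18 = (h - 3)*(h + 6)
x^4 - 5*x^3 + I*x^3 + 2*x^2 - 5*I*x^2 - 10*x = x*(x - 5)*(x - I)*(x + 2*I)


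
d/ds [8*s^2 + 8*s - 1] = 16*s + 8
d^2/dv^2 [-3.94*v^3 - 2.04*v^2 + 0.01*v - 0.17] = -23.64*v - 4.08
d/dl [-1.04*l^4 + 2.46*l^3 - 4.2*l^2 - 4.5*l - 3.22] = -4.16*l^3 + 7.38*l^2 - 8.4*l - 4.5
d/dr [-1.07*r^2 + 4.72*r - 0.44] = 4.72 - 2.14*r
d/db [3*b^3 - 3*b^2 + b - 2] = 9*b^2 - 6*b + 1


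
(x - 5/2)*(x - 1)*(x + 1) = x^3 - 5*x^2/2 - x + 5/2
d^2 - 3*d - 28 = (d - 7)*(d + 4)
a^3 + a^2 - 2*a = a*(a - 1)*(a + 2)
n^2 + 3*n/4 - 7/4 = (n - 1)*(n + 7/4)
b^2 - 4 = (b - 2)*(b + 2)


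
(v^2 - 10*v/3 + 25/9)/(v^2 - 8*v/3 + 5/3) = (v - 5/3)/(v - 1)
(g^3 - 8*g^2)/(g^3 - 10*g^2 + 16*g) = g/(g - 2)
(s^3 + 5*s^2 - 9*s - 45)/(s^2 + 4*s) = (s^3 + 5*s^2 - 9*s - 45)/(s*(s + 4))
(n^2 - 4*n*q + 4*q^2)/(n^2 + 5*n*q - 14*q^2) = (n - 2*q)/(n + 7*q)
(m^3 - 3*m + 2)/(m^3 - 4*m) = (m^2 - 2*m + 1)/(m*(m - 2))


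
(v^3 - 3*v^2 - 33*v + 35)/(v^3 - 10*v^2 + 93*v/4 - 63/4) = 4*(v^2 + 4*v - 5)/(4*v^2 - 12*v + 9)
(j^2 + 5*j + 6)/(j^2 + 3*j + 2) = (j + 3)/(j + 1)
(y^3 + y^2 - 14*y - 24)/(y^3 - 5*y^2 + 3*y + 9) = (y^3 + y^2 - 14*y - 24)/(y^3 - 5*y^2 + 3*y + 9)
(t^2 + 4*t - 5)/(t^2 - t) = (t + 5)/t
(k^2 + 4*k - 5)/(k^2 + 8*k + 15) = (k - 1)/(k + 3)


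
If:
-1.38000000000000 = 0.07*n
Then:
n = -19.71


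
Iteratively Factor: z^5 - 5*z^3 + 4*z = (z - 2)*(z^4 + 2*z^3 - z^2 - 2*z) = (z - 2)*(z + 1)*(z^3 + z^2 - 2*z) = (z - 2)*(z + 1)*(z + 2)*(z^2 - z) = (z - 2)*(z - 1)*(z + 1)*(z + 2)*(z)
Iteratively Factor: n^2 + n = (n + 1)*(n)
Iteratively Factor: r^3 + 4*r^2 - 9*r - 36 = (r - 3)*(r^2 + 7*r + 12) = (r - 3)*(r + 3)*(r + 4)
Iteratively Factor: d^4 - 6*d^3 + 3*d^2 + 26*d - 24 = (d - 4)*(d^3 - 2*d^2 - 5*d + 6) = (d - 4)*(d - 1)*(d^2 - d - 6) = (d - 4)*(d - 3)*(d - 1)*(d + 2)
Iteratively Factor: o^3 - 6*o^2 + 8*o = (o - 4)*(o^2 - 2*o) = o*(o - 4)*(o - 2)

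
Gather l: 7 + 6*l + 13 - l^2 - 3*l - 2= -l^2 + 3*l + 18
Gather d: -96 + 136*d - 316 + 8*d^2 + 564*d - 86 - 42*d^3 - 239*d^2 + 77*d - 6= -42*d^3 - 231*d^2 + 777*d - 504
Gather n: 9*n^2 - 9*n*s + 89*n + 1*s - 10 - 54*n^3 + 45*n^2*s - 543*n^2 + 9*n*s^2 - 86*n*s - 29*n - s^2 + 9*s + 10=-54*n^3 + n^2*(45*s - 534) + n*(9*s^2 - 95*s + 60) - s^2 + 10*s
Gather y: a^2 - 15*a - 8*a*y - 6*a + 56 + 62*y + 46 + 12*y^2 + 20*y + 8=a^2 - 21*a + 12*y^2 + y*(82 - 8*a) + 110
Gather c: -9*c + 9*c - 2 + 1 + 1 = 0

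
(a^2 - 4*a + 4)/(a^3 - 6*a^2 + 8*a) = (a - 2)/(a*(a - 4))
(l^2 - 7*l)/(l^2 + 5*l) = (l - 7)/(l + 5)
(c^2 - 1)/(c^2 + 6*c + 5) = (c - 1)/(c + 5)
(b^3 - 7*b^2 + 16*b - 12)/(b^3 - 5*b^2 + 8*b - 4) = (b - 3)/(b - 1)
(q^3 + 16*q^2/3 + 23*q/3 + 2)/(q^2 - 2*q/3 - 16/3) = (3*q^2 + 10*q + 3)/(3*q - 8)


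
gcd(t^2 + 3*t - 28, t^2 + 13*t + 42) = t + 7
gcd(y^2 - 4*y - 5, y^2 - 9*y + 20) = y - 5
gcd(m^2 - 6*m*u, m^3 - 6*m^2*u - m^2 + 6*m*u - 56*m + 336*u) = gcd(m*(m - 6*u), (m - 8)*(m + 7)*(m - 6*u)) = -m + 6*u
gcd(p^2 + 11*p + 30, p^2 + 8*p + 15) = p + 5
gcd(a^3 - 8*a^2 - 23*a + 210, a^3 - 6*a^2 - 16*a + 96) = a - 6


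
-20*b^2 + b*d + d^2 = (-4*b + d)*(5*b + d)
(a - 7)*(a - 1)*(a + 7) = a^3 - a^2 - 49*a + 49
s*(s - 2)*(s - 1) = s^3 - 3*s^2 + 2*s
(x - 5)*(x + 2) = x^2 - 3*x - 10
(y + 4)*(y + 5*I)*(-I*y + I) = -I*y^3 + 5*y^2 - 3*I*y^2 + 15*y + 4*I*y - 20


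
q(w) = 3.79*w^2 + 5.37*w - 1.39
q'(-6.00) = -40.11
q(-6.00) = 102.83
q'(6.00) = 50.85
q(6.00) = 167.27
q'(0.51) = 9.24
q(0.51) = 2.33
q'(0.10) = 6.13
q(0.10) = -0.82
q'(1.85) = 19.39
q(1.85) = 21.52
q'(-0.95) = -1.83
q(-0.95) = -3.07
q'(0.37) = 8.17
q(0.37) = 1.12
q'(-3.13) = -18.36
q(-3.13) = 18.93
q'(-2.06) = -10.24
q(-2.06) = 3.63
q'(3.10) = 28.87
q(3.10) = 51.68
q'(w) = 7.58*w + 5.37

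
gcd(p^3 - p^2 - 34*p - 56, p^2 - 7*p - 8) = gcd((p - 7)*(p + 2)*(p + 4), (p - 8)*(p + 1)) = 1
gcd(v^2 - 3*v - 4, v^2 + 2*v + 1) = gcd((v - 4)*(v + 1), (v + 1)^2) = v + 1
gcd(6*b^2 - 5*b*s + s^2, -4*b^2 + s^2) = -2*b + s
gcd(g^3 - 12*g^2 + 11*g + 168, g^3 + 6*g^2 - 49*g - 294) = g - 7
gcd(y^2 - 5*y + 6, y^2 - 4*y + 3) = y - 3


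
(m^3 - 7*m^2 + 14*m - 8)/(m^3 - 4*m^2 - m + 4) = (m - 2)/(m + 1)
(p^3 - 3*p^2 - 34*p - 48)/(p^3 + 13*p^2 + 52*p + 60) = (p^2 - 5*p - 24)/(p^2 + 11*p + 30)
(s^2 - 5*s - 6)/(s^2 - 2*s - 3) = (s - 6)/(s - 3)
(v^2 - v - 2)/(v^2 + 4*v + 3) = (v - 2)/(v + 3)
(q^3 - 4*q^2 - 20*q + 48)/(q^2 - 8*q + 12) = q + 4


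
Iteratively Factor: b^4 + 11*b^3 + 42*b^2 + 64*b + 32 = (b + 2)*(b^3 + 9*b^2 + 24*b + 16) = (b + 2)*(b + 4)*(b^2 + 5*b + 4) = (b + 1)*(b + 2)*(b + 4)*(b + 4)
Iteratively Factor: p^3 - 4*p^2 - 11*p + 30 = (p - 5)*(p^2 + p - 6) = (p - 5)*(p + 3)*(p - 2)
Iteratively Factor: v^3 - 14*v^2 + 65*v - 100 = (v - 4)*(v^2 - 10*v + 25) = (v - 5)*(v - 4)*(v - 5)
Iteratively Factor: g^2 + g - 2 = (g - 1)*(g + 2)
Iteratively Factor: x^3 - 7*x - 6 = (x + 2)*(x^2 - 2*x - 3) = (x + 1)*(x + 2)*(x - 3)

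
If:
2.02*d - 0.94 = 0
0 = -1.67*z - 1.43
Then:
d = 0.47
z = -0.86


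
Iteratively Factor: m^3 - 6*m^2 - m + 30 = (m - 5)*(m^2 - m - 6) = (m - 5)*(m - 3)*(m + 2)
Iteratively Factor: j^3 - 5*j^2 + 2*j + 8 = (j - 4)*(j^2 - j - 2) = (j - 4)*(j - 2)*(j + 1)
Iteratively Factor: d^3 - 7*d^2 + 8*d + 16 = (d - 4)*(d^2 - 3*d - 4) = (d - 4)*(d + 1)*(d - 4)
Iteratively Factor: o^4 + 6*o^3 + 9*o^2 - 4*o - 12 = (o + 2)*(o^3 + 4*o^2 + o - 6) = (o + 2)*(o + 3)*(o^2 + o - 2) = (o + 2)^2*(o + 3)*(o - 1)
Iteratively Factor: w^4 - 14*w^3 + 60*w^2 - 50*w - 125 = (w - 5)*(w^3 - 9*w^2 + 15*w + 25) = (w - 5)*(w + 1)*(w^2 - 10*w + 25) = (w - 5)^2*(w + 1)*(w - 5)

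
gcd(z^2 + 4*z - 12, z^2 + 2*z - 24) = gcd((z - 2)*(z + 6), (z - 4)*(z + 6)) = z + 6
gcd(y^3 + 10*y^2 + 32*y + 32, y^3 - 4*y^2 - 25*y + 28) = y + 4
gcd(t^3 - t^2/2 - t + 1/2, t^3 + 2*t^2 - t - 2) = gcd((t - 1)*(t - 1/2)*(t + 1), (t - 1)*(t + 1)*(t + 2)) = t^2 - 1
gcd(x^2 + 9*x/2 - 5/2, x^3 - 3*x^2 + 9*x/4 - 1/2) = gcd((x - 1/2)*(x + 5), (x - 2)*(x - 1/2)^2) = x - 1/2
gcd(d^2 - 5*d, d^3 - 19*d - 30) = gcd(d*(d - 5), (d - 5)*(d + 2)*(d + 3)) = d - 5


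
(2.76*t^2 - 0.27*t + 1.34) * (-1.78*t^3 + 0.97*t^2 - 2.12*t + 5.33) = -4.9128*t^5 + 3.1578*t^4 - 8.4983*t^3 + 16.583*t^2 - 4.2799*t + 7.1422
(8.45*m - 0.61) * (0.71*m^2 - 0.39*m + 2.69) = 5.9995*m^3 - 3.7286*m^2 + 22.9684*m - 1.6409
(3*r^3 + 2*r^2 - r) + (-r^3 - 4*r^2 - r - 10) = 2*r^3 - 2*r^2 - 2*r - 10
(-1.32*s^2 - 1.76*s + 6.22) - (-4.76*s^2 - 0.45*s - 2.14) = 3.44*s^2 - 1.31*s + 8.36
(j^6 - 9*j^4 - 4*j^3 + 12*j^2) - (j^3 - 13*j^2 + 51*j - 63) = j^6 - 9*j^4 - 5*j^3 + 25*j^2 - 51*j + 63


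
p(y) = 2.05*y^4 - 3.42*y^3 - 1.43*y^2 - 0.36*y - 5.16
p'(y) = 8.2*y^3 - 10.26*y^2 - 2.86*y - 0.36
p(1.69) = -9.64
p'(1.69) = 5.08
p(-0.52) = -4.73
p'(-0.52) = -2.80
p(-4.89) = 1534.47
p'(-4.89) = -1190.54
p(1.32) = -9.77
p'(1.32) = -3.15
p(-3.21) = 312.04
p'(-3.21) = -368.12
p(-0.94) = -1.64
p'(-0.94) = -13.55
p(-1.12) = 1.48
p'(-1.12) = -21.55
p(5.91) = 1737.73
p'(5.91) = 1317.06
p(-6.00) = 3341.04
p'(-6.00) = -2123.76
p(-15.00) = 115002.24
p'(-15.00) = -29940.96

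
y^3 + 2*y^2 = y^2*(y + 2)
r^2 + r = r*(r + 1)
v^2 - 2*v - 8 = (v - 4)*(v + 2)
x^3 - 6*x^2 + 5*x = x*(x - 5)*(x - 1)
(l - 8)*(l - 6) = l^2 - 14*l + 48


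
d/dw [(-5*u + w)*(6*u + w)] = u + 2*w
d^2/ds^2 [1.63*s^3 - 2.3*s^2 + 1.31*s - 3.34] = 9.78*s - 4.6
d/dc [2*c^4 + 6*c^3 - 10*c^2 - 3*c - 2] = 8*c^3 + 18*c^2 - 20*c - 3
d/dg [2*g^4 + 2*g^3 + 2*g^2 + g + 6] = 8*g^3 + 6*g^2 + 4*g + 1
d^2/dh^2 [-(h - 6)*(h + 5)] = -2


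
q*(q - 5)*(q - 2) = q^3 - 7*q^2 + 10*q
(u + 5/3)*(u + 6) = u^2 + 23*u/3 + 10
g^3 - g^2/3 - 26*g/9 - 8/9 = (g - 2)*(g + 1/3)*(g + 4/3)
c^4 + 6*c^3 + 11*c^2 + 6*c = c*(c + 1)*(c + 2)*(c + 3)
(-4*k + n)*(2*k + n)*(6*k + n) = -48*k^3 - 20*k^2*n + 4*k*n^2 + n^3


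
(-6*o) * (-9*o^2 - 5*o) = 54*o^3 + 30*o^2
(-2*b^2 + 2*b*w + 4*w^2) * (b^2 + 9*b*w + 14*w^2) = -2*b^4 - 16*b^3*w - 6*b^2*w^2 + 64*b*w^3 + 56*w^4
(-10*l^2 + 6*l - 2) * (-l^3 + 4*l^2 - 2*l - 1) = 10*l^5 - 46*l^4 + 46*l^3 - 10*l^2 - 2*l + 2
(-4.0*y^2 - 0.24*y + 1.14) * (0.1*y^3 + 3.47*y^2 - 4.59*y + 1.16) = -0.4*y^5 - 13.904*y^4 + 17.6412*y^3 + 0.4174*y^2 - 5.511*y + 1.3224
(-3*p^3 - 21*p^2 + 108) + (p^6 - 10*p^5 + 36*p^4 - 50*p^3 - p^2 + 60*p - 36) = p^6 - 10*p^5 + 36*p^4 - 53*p^3 - 22*p^2 + 60*p + 72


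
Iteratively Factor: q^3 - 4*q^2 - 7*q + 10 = (q + 2)*(q^2 - 6*q + 5) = (q - 1)*(q + 2)*(q - 5)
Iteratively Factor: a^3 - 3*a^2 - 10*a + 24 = (a - 2)*(a^2 - a - 12) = (a - 4)*(a - 2)*(a + 3)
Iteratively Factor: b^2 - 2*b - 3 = (b - 3)*(b + 1)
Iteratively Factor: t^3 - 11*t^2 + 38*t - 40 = (t - 4)*(t^2 - 7*t + 10) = (t - 4)*(t - 2)*(t - 5)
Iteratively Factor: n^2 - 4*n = (n - 4)*(n)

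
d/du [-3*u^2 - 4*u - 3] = -6*u - 4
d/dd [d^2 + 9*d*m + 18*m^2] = 2*d + 9*m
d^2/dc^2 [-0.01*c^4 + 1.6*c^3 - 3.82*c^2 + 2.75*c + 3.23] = -0.12*c^2 + 9.6*c - 7.64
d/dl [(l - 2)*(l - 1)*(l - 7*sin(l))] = -(l - 2)*(l - 1)*(7*cos(l) - 1) + (l - 2)*(l - 7*sin(l)) + (l - 1)*(l - 7*sin(l))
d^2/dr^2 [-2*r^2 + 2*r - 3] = -4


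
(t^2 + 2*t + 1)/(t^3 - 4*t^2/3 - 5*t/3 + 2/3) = 3*(t + 1)/(3*t^2 - 7*t + 2)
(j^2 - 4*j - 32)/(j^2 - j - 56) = (j + 4)/(j + 7)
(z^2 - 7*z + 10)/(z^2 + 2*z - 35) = (z - 2)/(z + 7)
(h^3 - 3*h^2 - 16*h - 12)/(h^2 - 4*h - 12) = h + 1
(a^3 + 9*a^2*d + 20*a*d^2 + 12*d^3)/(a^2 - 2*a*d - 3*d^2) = (a^2 + 8*a*d + 12*d^2)/(a - 3*d)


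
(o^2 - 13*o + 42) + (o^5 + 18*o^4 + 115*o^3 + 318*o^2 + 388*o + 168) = o^5 + 18*o^4 + 115*o^3 + 319*o^2 + 375*o + 210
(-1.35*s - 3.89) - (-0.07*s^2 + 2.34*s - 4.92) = 0.07*s^2 - 3.69*s + 1.03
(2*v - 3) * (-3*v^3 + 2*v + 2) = -6*v^4 + 9*v^3 + 4*v^2 - 2*v - 6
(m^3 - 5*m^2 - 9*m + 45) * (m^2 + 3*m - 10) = m^5 - 2*m^4 - 34*m^3 + 68*m^2 + 225*m - 450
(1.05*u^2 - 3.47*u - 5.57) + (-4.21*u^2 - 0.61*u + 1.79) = -3.16*u^2 - 4.08*u - 3.78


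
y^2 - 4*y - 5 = (y - 5)*(y + 1)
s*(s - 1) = s^2 - s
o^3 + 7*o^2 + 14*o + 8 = (o + 1)*(o + 2)*(o + 4)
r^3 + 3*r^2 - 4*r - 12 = (r - 2)*(r + 2)*(r + 3)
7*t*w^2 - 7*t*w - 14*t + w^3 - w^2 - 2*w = (7*t + w)*(w - 2)*(w + 1)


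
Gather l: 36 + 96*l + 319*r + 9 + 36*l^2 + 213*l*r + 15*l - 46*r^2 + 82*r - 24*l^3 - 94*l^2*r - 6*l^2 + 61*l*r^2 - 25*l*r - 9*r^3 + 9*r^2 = -24*l^3 + l^2*(30 - 94*r) + l*(61*r^2 + 188*r + 111) - 9*r^3 - 37*r^2 + 401*r + 45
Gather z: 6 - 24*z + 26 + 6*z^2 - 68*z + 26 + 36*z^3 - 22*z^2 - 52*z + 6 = 36*z^3 - 16*z^2 - 144*z + 64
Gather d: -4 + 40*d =40*d - 4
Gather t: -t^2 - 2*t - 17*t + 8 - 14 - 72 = -t^2 - 19*t - 78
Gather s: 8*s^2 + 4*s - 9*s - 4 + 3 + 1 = 8*s^2 - 5*s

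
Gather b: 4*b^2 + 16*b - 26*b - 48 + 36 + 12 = 4*b^2 - 10*b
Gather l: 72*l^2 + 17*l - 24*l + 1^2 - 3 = 72*l^2 - 7*l - 2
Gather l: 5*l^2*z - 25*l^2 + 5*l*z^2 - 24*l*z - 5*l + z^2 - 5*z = l^2*(5*z - 25) + l*(5*z^2 - 24*z - 5) + z^2 - 5*z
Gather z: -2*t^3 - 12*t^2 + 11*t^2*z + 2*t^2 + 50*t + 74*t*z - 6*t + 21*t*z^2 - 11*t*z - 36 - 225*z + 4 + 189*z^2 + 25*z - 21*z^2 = -2*t^3 - 10*t^2 + 44*t + z^2*(21*t + 168) + z*(11*t^2 + 63*t - 200) - 32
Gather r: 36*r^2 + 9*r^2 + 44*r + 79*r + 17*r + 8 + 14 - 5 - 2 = 45*r^2 + 140*r + 15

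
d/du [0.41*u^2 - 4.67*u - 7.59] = 0.82*u - 4.67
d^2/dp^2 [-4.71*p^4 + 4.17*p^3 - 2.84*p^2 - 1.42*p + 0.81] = -56.52*p^2 + 25.02*p - 5.68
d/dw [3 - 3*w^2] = -6*w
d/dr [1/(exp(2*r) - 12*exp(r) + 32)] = 2*(6 - exp(r))*exp(r)/(exp(2*r) - 12*exp(r) + 32)^2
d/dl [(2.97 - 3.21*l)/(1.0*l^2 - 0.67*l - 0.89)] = (3.21*l^2 - 5.94*l + 4.8468)/(1.0*l^4 - 1.34*l^3 - 1.3311*l^2 + 1.1926*l + 0.7921)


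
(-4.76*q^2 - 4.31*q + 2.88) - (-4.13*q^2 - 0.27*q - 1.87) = -0.63*q^2 - 4.04*q + 4.75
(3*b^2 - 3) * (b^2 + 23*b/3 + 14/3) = 3*b^4 + 23*b^3 + 11*b^2 - 23*b - 14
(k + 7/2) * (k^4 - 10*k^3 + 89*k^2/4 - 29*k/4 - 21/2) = k^5 - 13*k^4/2 - 51*k^3/4 + 565*k^2/8 - 287*k/8 - 147/4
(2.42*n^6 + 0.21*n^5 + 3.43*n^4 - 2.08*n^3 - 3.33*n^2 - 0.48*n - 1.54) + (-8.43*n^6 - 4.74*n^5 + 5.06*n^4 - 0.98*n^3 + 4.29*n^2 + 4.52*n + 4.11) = -6.01*n^6 - 4.53*n^5 + 8.49*n^4 - 3.06*n^3 + 0.96*n^2 + 4.04*n + 2.57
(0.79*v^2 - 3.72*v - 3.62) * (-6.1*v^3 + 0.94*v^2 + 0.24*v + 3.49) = -4.819*v^5 + 23.4346*v^4 + 18.7748*v^3 - 1.5385*v^2 - 13.8516*v - 12.6338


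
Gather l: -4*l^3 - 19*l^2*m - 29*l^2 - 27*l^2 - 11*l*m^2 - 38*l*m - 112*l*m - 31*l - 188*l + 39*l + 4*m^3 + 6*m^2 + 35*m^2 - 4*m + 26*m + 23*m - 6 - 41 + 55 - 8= -4*l^3 + l^2*(-19*m - 56) + l*(-11*m^2 - 150*m - 180) + 4*m^3 + 41*m^2 + 45*m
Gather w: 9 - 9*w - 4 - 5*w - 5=-14*w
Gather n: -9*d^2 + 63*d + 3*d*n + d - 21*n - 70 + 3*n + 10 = -9*d^2 + 64*d + n*(3*d - 18) - 60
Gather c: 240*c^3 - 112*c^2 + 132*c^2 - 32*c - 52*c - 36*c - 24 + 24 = 240*c^3 + 20*c^2 - 120*c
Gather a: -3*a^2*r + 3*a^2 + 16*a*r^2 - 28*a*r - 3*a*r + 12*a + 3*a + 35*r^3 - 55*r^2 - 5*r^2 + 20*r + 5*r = a^2*(3 - 3*r) + a*(16*r^2 - 31*r + 15) + 35*r^3 - 60*r^2 + 25*r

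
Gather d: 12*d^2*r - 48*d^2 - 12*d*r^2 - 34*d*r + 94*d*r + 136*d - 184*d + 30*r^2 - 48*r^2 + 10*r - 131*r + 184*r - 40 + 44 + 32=d^2*(12*r - 48) + d*(-12*r^2 + 60*r - 48) - 18*r^2 + 63*r + 36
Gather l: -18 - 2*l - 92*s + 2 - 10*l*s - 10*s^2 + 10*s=l*(-10*s - 2) - 10*s^2 - 82*s - 16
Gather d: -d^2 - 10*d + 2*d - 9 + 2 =-d^2 - 8*d - 7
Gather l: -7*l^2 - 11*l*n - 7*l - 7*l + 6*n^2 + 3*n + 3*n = -7*l^2 + l*(-11*n - 14) + 6*n^2 + 6*n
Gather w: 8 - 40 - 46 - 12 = -90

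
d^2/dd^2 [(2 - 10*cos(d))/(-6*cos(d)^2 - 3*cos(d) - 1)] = 2*(-405*(1 - cos(2*d))^2*cos(d) + 117*(1 - cos(2*d))^2/2 + 479*cos(d)/2 + 126*cos(2*d) - 423*cos(3*d)/2 + 90*cos(5*d) - 144)/(3*cos(d) + 3*cos(2*d) + 4)^3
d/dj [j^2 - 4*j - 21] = 2*j - 4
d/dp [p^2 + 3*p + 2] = 2*p + 3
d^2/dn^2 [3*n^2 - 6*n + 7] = 6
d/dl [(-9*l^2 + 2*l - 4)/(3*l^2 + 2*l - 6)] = 4*(-6*l^2 + 33*l - 1)/(9*l^4 + 12*l^3 - 32*l^2 - 24*l + 36)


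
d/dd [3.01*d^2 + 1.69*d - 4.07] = 6.02*d + 1.69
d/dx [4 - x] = -1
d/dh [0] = 0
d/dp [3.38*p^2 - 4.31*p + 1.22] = 6.76*p - 4.31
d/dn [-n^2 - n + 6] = -2*n - 1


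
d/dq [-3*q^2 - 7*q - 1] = -6*q - 7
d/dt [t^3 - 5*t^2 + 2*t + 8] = 3*t^2 - 10*t + 2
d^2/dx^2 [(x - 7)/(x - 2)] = -10/(x - 2)^3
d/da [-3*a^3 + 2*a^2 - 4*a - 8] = -9*a^2 + 4*a - 4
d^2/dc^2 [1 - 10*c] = 0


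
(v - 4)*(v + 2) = v^2 - 2*v - 8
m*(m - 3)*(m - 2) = m^3 - 5*m^2 + 6*m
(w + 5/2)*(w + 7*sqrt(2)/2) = w^2 + 5*w/2 + 7*sqrt(2)*w/2 + 35*sqrt(2)/4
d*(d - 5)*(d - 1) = d^3 - 6*d^2 + 5*d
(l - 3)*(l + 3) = l^2 - 9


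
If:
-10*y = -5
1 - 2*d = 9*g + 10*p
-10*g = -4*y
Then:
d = -5*p - 2/5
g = 1/5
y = 1/2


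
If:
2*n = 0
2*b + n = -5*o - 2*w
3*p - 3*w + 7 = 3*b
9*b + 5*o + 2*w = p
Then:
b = w/6 - 7/18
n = 0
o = 7/45 - 7*w/15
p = 7*w/6 - 49/18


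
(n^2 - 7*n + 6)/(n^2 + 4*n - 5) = (n - 6)/(n + 5)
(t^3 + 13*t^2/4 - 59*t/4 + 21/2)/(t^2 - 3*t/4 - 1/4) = (4*t^2 + 17*t - 42)/(4*t + 1)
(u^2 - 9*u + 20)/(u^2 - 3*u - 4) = (u - 5)/(u + 1)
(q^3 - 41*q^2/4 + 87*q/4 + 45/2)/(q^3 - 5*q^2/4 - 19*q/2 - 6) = (q^2 - 11*q + 30)/(q^2 - 2*q - 8)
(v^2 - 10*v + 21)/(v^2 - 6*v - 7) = (v - 3)/(v + 1)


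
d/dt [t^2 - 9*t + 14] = 2*t - 9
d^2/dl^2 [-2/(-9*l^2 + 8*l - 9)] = 4*(-81*l^2 + 72*l + 4*(9*l - 4)^2 - 81)/(9*l^2 - 8*l + 9)^3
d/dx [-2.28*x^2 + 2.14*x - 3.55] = 2.14 - 4.56*x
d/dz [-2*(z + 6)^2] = -4*z - 24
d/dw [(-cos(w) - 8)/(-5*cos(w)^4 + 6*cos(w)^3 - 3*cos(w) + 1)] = (15*(1 - cos(2*w))^2/4 + 111*cos(w) - 57*cos(2*w) + 37*cos(3*w) - 47)*sin(w)/(5*cos(w)^4 - 6*cos(w)^3 + 3*cos(w) - 1)^2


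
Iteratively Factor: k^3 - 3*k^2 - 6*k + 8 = (k + 2)*(k^2 - 5*k + 4) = (k - 4)*(k + 2)*(k - 1)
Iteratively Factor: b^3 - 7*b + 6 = (b - 2)*(b^2 + 2*b - 3) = (b - 2)*(b - 1)*(b + 3)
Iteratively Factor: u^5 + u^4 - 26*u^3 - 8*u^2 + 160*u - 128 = (u - 4)*(u^4 + 5*u^3 - 6*u^2 - 32*u + 32) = (u - 4)*(u + 4)*(u^3 + u^2 - 10*u + 8) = (u - 4)*(u - 2)*(u + 4)*(u^2 + 3*u - 4) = (u - 4)*(u - 2)*(u - 1)*(u + 4)*(u + 4)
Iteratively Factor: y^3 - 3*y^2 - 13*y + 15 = (y - 1)*(y^2 - 2*y - 15) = (y - 1)*(y + 3)*(y - 5)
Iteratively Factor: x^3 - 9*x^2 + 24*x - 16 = (x - 4)*(x^2 - 5*x + 4) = (x - 4)^2*(x - 1)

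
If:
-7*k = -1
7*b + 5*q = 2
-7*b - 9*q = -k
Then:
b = 121/196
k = 1/7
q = -13/28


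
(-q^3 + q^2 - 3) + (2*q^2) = -q^3 + 3*q^2 - 3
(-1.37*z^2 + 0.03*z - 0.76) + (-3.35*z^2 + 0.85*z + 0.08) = -4.72*z^2 + 0.88*z - 0.68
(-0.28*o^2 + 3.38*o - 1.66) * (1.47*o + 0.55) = -0.4116*o^3 + 4.8146*o^2 - 0.5812*o - 0.913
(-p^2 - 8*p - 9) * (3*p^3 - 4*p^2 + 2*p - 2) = -3*p^5 - 20*p^4 + 3*p^3 + 22*p^2 - 2*p + 18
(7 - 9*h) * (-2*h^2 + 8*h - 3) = 18*h^3 - 86*h^2 + 83*h - 21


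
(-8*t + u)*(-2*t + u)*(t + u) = 16*t^3 + 6*t^2*u - 9*t*u^2 + u^3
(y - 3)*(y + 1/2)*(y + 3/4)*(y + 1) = y^4 - 3*y^3/4 - 41*y^2/8 - 9*y/2 - 9/8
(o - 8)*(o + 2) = o^2 - 6*o - 16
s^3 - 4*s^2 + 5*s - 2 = (s - 2)*(s - 1)^2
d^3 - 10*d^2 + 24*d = d*(d - 6)*(d - 4)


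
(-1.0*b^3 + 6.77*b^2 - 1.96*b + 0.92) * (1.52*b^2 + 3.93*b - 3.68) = -1.52*b^5 + 6.3604*b^4 + 27.3069*b^3 - 31.218*b^2 + 10.8284*b - 3.3856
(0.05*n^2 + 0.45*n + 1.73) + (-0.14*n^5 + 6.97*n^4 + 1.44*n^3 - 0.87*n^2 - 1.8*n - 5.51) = -0.14*n^5 + 6.97*n^4 + 1.44*n^3 - 0.82*n^2 - 1.35*n - 3.78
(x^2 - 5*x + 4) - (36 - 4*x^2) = 5*x^2 - 5*x - 32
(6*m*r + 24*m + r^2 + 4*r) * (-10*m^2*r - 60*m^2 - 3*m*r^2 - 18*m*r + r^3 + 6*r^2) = -60*m^3*r^2 - 600*m^3*r - 1440*m^3 - 28*m^2*r^3 - 280*m^2*r^2 - 672*m^2*r + 3*m*r^4 + 30*m*r^3 + 72*m*r^2 + r^5 + 10*r^4 + 24*r^3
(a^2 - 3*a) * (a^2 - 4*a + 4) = a^4 - 7*a^3 + 16*a^2 - 12*a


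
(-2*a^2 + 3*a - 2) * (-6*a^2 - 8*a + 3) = 12*a^4 - 2*a^3 - 18*a^2 + 25*a - 6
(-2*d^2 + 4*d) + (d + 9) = -2*d^2 + 5*d + 9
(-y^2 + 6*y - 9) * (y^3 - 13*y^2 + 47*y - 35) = -y^5 + 19*y^4 - 134*y^3 + 434*y^2 - 633*y + 315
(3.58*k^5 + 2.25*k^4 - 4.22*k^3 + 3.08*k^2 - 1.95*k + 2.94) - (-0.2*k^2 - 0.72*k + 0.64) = 3.58*k^5 + 2.25*k^4 - 4.22*k^3 + 3.28*k^2 - 1.23*k + 2.3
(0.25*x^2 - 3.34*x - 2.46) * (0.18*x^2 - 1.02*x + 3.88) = 0.045*x^4 - 0.8562*x^3 + 3.934*x^2 - 10.45*x - 9.5448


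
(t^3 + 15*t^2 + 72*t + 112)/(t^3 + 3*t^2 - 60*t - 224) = (t + 4)/(t - 8)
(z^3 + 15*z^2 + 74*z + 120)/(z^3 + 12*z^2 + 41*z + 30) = (z + 4)/(z + 1)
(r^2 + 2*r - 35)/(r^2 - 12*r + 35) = (r + 7)/(r - 7)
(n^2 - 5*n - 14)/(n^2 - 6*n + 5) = (n^2 - 5*n - 14)/(n^2 - 6*n + 5)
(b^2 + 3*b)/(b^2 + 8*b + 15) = b/(b + 5)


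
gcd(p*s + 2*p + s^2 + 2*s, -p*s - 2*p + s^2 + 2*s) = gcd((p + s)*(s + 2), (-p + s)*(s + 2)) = s + 2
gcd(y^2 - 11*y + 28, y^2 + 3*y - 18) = 1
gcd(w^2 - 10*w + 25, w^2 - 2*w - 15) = w - 5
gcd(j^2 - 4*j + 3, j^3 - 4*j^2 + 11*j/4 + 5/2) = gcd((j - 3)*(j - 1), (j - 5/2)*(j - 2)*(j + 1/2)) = 1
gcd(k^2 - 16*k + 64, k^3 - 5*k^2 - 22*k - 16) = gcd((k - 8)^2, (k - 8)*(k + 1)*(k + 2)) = k - 8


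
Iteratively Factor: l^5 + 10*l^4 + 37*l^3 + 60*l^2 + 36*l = (l + 3)*(l^4 + 7*l^3 + 16*l^2 + 12*l) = (l + 2)*(l + 3)*(l^3 + 5*l^2 + 6*l) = (l + 2)*(l + 3)^2*(l^2 + 2*l) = l*(l + 2)*(l + 3)^2*(l + 2)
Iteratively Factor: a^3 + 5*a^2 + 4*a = (a)*(a^2 + 5*a + 4) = a*(a + 4)*(a + 1)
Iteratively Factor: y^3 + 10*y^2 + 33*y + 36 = (y + 3)*(y^2 + 7*y + 12) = (y + 3)^2*(y + 4)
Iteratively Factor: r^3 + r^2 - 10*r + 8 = (r - 1)*(r^2 + 2*r - 8) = (r - 1)*(r + 4)*(r - 2)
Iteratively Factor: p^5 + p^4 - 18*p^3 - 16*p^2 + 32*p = (p + 2)*(p^4 - p^3 - 16*p^2 + 16*p) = (p - 1)*(p + 2)*(p^3 - 16*p) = (p - 1)*(p + 2)*(p + 4)*(p^2 - 4*p) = p*(p - 1)*(p + 2)*(p + 4)*(p - 4)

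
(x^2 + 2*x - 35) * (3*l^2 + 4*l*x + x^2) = 3*l^2*x^2 + 6*l^2*x - 105*l^2 + 4*l*x^3 + 8*l*x^2 - 140*l*x + x^4 + 2*x^3 - 35*x^2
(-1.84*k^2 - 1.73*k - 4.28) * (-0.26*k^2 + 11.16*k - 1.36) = 0.4784*k^4 - 20.0846*k^3 - 15.6916*k^2 - 45.412*k + 5.8208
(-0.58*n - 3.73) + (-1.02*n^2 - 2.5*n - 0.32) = -1.02*n^2 - 3.08*n - 4.05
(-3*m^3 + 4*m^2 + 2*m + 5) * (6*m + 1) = -18*m^4 + 21*m^3 + 16*m^2 + 32*m + 5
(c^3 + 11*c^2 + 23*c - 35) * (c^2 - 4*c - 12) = c^5 + 7*c^4 - 33*c^3 - 259*c^2 - 136*c + 420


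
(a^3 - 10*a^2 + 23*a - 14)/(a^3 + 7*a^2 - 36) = (a^2 - 8*a + 7)/(a^2 + 9*a + 18)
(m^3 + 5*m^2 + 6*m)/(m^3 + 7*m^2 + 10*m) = (m + 3)/(m + 5)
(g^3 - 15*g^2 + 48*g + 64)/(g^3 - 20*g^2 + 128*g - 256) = (g + 1)/(g - 4)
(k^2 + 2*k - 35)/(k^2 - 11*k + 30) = (k + 7)/(k - 6)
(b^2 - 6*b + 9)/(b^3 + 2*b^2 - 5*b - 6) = (b^2 - 6*b + 9)/(b^3 + 2*b^2 - 5*b - 6)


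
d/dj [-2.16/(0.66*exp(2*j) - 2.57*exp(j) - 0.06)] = (2.8512*exp(j) - 5.5512)*exp(j)/(-0.66*exp(2*j) + 2.57*exp(j) + 0.06)^2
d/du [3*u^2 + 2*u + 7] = 6*u + 2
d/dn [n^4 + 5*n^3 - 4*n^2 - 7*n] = 4*n^3 + 15*n^2 - 8*n - 7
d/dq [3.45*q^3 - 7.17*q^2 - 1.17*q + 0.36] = 10.35*q^2 - 14.34*q - 1.17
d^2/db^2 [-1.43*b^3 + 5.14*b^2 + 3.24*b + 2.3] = 10.28 - 8.58*b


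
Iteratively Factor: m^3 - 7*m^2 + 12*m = (m - 3)*(m^2 - 4*m) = m*(m - 3)*(m - 4)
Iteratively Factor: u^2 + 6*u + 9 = (u + 3)*(u + 3)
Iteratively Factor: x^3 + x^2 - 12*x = (x + 4)*(x^2 - 3*x) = (x - 3)*(x + 4)*(x)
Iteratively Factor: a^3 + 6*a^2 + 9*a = (a)*(a^2 + 6*a + 9) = a*(a + 3)*(a + 3)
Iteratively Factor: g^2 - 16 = (g - 4)*(g + 4)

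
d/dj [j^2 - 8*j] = 2*j - 8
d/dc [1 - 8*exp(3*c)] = -24*exp(3*c)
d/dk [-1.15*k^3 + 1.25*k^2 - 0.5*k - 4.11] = -3.45*k^2 + 2.5*k - 0.5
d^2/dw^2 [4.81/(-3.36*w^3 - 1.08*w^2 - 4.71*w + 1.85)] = ((96.9696*w + 10.3896)*(3.36*w^3 + 1.08*w^2 + 4.71*w - 1.85) - 4.81*(10.08*w^2 + 2.16*w + 4.71)*(20.16*w^2 + 4.32*w + 9.42))/(3.36*w^3 + 1.08*w^2 + 4.71*w - 1.85)^3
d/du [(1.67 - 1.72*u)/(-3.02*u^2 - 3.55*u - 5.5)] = (-5.1944*u^2 + 10.0868*u + 15.3885)/(9.1204*u^4 + 21.442*u^3 + 45.8225*u^2 + 39.05*u + 30.25)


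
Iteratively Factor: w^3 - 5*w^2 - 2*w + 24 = (w + 2)*(w^2 - 7*w + 12) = (w - 3)*(w + 2)*(w - 4)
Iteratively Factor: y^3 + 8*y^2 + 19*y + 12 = (y + 1)*(y^2 + 7*y + 12) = (y + 1)*(y + 4)*(y + 3)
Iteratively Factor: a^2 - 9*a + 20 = (a - 5)*(a - 4)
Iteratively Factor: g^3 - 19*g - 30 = (g + 2)*(g^2 - 2*g - 15) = (g - 5)*(g + 2)*(g + 3)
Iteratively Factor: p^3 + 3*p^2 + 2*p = (p + 2)*(p^2 + p) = p*(p + 2)*(p + 1)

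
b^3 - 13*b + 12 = (b - 3)*(b - 1)*(b + 4)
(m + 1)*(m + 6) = m^2 + 7*m + 6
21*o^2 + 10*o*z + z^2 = (3*o + z)*(7*o + z)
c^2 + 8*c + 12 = (c + 2)*(c + 6)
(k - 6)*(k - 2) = k^2 - 8*k + 12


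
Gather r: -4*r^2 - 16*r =-4*r^2 - 16*r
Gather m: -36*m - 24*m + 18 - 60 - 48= -60*m - 90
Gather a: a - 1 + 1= a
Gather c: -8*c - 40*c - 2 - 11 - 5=-48*c - 18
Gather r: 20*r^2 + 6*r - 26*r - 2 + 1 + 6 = 20*r^2 - 20*r + 5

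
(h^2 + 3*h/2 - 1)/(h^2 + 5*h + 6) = (h - 1/2)/(h + 3)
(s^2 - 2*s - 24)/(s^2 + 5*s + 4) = (s - 6)/(s + 1)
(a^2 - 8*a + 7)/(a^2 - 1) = (a - 7)/(a + 1)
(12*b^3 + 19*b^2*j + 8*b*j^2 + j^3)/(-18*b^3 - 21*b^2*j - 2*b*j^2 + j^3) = (-4*b - j)/(6*b - j)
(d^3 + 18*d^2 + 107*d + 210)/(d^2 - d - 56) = (d^2 + 11*d + 30)/(d - 8)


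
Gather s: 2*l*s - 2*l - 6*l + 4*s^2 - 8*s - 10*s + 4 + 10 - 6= -8*l + 4*s^2 + s*(2*l - 18) + 8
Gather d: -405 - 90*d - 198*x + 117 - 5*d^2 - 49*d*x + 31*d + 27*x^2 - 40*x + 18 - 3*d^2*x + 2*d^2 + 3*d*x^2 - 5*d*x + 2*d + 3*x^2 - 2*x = d^2*(-3*x - 3) + d*(3*x^2 - 54*x - 57) + 30*x^2 - 240*x - 270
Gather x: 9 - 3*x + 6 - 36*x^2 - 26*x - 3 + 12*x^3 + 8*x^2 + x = 12*x^3 - 28*x^2 - 28*x + 12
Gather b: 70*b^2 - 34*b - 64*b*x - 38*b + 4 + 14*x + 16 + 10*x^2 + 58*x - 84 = 70*b^2 + b*(-64*x - 72) + 10*x^2 + 72*x - 64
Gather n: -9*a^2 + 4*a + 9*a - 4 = -9*a^2 + 13*a - 4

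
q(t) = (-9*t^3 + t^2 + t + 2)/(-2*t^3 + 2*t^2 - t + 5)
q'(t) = (-27*t^2 + 2*t + 1)/(-2*t^3 + 2*t^2 - t + 5) + (6*t^2 - 4*t + 1)*(-9*t^3 + t^2 + t + 2)/(-2*t^3 + 2*t^2 - t + 5)^2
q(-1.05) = 1.18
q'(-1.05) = -1.60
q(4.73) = 5.54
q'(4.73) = -0.31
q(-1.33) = 1.62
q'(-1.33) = -1.51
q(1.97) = 13.55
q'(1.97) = -27.21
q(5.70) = 5.31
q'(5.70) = -0.18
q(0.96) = -0.99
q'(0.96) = -5.99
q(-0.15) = 0.37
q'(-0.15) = 0.14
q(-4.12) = 3.52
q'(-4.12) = -0.25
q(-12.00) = 4.17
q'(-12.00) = -0.03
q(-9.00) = 4.06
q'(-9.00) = -0.05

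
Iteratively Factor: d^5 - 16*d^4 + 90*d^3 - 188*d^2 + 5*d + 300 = (d - 3)*(d^4 - 13*d^3 + 51*d^2 - 35*d - 100) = (d - 3)*(d + 1)*(d^3 - 14*d^2 + 65*d - 100) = (d - 4)*(d - 3)*(d + 1)*(d^2 - 10*d + 25) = (d - 5)*(d - 4)*(d - 3)*(d + 1)*(d - 5)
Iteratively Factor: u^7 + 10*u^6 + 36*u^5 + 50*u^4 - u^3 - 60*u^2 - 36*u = (u + 2)*(u^6 + 8*u^5 + 20*u^4 + 10*u^3 - 21*u^2 - 18*u) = (u + 2)^2*(u^5 + 6*u^4 + 8*u^3 - 6*u^2 - 9*u) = (u + 1)*(u + 2)^2*(u^4 + 5*u^3 + 3*u^2 - 9*u) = u*(u + 1)*(u + 2)^2*(u^3 + 5*u^2 + 3*u - 9) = u*(u + 1)*(u + 2)^2*(u + 3)*(u^2 + 2*u - 3) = u*(u - 1)*(u + 1)*(u + 2)^2*(u + 3)*(u + 3)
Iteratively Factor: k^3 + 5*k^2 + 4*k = (k)*(k^2 + 5*k + 4) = k*(k + 1)*(k + 4)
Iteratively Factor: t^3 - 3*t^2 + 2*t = (t)*(t^2 - 3*t + 2) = t*(t - 2)*(t - 1)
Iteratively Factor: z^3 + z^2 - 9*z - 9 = (z - 3)*(z^2 + 4*z + 3) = (z - 3)*(z + 1)*(z + 3)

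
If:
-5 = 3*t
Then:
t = -5/3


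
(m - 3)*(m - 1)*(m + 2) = m^3 - 2*m^2 - 5*m + 6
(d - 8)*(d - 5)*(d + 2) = d^3 - 11*d^2 + 14*d + 80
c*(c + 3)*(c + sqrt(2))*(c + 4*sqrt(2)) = c^4 + 3*c^3 + 5*sqrt(2)*c^3 + 8*c^2 + 15*sqrt(2)*c^2 + 24*c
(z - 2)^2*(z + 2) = z^3 - 2*z^2 - 4*z + 8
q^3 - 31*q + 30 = (q - 5)*(q - 1)*(q + 6)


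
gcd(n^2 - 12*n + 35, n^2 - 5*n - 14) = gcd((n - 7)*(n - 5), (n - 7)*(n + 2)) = n - 7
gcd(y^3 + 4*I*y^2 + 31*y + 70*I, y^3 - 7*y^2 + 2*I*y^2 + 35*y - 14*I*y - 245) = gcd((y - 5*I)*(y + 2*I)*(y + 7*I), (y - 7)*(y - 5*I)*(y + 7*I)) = y^2 + 2*I*y + 35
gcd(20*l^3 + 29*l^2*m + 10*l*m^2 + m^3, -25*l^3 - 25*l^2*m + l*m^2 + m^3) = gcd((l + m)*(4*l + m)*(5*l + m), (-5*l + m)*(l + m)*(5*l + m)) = 5*l^2 + 6*l*m + m^2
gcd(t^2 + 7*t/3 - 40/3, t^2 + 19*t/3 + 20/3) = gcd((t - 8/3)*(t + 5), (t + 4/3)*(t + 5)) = t + 5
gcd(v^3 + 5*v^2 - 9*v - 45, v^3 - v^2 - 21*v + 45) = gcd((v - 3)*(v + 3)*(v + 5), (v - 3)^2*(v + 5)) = v^2 + 2*v - 15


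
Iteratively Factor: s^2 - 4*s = (s - 4)*(s)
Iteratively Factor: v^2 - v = (v)*(v - 1)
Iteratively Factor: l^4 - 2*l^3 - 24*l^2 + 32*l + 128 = (l + 4)*(l^3 - 6*l^2 + 32) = (l + 2)*(l + 4)*(l^2 - 8*l + 16) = (l - 4)*(l + 2)*(l + 4)*(l - 4)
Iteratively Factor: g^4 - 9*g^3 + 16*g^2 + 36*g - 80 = (g - 5)*(g^3 - 4*g^2 - 4*g + 16) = (g - 5)*(g + 2)*(g^2 - 6*g + 8) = (g - 5)*(g - 4)*(g + 2)*(g - 2)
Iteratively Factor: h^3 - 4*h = (h)*(h^2 - 4) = h*(h - 2)*(h + 2)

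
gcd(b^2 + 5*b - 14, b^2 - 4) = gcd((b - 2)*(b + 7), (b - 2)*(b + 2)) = b - 2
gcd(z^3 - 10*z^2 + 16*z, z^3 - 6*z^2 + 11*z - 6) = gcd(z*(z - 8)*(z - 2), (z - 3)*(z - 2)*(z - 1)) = z - 2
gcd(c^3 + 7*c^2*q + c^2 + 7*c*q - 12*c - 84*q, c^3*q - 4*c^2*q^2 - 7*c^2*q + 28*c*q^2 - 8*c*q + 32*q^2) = 1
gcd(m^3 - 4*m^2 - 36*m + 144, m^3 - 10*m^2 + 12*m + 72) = m - 6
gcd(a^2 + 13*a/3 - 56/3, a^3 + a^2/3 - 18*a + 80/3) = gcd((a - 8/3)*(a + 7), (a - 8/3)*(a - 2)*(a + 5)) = a - 8/3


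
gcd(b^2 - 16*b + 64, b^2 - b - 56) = b - 8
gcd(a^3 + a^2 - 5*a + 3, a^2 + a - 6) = a + 3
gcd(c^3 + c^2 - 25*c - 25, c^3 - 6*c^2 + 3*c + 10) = c^2 - 4*c - 5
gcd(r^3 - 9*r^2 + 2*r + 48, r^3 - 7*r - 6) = r^2 - r - 6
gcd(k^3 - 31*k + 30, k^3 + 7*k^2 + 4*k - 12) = k^2 + 5*k - 6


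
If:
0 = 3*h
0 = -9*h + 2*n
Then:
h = 0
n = 0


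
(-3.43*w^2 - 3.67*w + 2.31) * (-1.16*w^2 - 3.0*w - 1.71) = 3.9788*w^4 + 14.5472*w^3 + 14.1957*w^2 - 0.6543*w - 3.9501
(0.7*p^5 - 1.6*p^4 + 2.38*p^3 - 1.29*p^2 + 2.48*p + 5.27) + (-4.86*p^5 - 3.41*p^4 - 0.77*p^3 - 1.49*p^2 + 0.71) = -4.16*p^5 - 5.01*p^4 + 1.61*p^3 - 2.78*p^2 + 2.48*p + 5.98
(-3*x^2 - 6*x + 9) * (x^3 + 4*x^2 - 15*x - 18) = -3*x^5 - 18*x^4 + 30*x^3 + 180*x^2 - 27*x - 162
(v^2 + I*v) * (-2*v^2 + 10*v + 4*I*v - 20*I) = -2*v^4 + 10*v^3 + 2*I*v^3 - 4*v^2 - 10*I*v^2 + 20*v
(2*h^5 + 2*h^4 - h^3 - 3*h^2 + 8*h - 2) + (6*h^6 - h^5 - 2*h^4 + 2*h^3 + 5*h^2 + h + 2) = 6*h^6 + h^5 + h^3 + 2*h^2 + 9*h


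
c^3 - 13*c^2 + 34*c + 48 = (c - 8)*(c - 6)*(c + 1)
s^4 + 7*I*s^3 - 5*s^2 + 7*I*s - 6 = (s - I)*(s + I)^2*(s + 6*I)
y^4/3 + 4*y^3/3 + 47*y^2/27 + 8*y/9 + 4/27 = (y/3 + 1/3)*(y + 1/3)*(y + 2/3)*(y + 2)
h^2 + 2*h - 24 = (h - 4)*(h + 6)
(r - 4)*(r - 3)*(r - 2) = r^3 - 9*r^2 + 26*r - 24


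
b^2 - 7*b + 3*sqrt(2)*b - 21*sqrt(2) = (b - 7)*(b + 3*sqrt(2))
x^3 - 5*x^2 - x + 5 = (x - 5)*(x - 1)*(x + 1)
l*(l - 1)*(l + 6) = l^3 + 5*l^2 - 6*l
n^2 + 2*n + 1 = (n + 1)^2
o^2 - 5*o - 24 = (o - 8)*(o + 3)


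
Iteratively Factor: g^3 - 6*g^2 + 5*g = (g - 1)*(g^2 - 5*g) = g*(g - 1)*(g - 5)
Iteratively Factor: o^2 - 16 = (o - 4)*(o + 4)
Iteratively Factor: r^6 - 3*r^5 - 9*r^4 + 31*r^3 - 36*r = (r - 2)*(r^5 - r^4 - 11*r^3 + 9*r^2 + 18*r) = (r - 2)*(r + 3)*(r^4 - 4*r^3 + r^2 + 6*r) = (r - 3)*(r - 2)*(r + 3)*(r^3 - r^2 - 2*r) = r*(r - 3)*(r - 2)*(r + 3)*(r^2 - r - 2) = r*(r - 3)*(r - 2)^2*(r + 3)*(r + 1)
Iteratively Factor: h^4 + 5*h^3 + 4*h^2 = (h + 1)*(h^3 + 4*h^2) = (h + 1)*(h + 4)*(h^2) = h*(h + 1)*(h + 4)*(h)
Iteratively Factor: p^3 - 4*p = (p - 2)*(p^2 + 2*p) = (p - 2)*(p + 2)*(p)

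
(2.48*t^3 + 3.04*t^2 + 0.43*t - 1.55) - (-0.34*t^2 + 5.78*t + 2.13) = 2.48*t^3 + 3.38*t^2 - 5.35*t - 3.68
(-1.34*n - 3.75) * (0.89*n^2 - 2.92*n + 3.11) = -1.1926*n^3 + 0.5753*n^2 + 6.7826*n - 11.6625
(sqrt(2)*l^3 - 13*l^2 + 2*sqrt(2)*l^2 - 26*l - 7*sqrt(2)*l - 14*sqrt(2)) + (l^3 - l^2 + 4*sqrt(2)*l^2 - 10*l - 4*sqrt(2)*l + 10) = l^3 + sqrt(2)*l^3 - 14*l^2 + 6*sqrt(2)*l^2 - 36*l - 11*sqrt(2)*l - 14*sqrt(2) + 10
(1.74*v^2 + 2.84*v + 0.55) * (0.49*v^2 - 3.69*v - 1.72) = 0.8526*v^4 - 5.029*v^3 - 13.2029*v^2 - 6.9143*v - 0.946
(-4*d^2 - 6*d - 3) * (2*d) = -8*d^3 - 12*d^2 - 6*d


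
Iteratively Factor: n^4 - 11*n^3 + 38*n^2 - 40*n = (n)*(n^3 - 11*n^2 + 38*n - 40) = n*(n - 2)*(n^2 - 9*n + 20) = n*(n - 4)*(n - 2)*(n - 5)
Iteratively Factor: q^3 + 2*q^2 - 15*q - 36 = (q - 4)*(q^2 + 6*q + 9) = (q - 4)*(q + 3)*(q + 3)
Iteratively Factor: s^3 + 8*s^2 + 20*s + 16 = (s + 4)*(s^2 + 4*s + 4) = (s + 2)*(s + 4)*(s + 2)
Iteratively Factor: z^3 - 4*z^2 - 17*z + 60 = (z - 5)*(z^2 + z - 12) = (z - 5)*(z - 3)*(z + 4)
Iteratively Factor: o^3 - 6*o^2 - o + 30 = (o - 5)*(o^2 - o - 6) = (o - 5)*(o - 3)*(o + 2)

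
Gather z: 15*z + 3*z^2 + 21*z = 3*z^2 + 36*z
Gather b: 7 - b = 7 - b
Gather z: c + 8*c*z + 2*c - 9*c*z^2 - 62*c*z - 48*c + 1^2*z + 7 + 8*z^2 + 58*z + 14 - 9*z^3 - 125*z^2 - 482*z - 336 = -45*c - 9*z^3 + z^2*(-9*c - 117) + z*(-54*c - 423) - 315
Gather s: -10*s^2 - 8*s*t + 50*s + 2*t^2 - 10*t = -10*s^2 + s*(50 - 8*t) + 2*t^2 - 10*t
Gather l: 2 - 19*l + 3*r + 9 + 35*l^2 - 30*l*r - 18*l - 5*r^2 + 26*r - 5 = 35*l^2 + l*(-30*r - 37) - 5*r^2 + 29*r + 6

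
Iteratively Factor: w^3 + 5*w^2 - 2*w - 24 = (w + 3)*(w^2 + 2*w - 8) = (w - 2)*(w + 3)*(w + 4)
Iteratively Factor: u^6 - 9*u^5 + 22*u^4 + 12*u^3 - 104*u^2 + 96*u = (u + 2)*(u^5 - 11*u^4 + 44*u^3 - 76*u^2 + 48*u) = (u - 4)*(u + 2)*(u^4 - 7*u^3 + 16*u^2 - 12*u) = (u - 4)*(u - 2)*(u + 2)*(u^3 - 5*u^2 + 6*u) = (u - 4)*(u - 3)*(u - 2)*(u + 2)*(u^2 - 2*u) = (u - 4)*(u - 3)*(u - 2)^2*(u + 2)*(u)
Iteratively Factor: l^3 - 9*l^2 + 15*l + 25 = (l - 5)*(l^2 - 4*l - 5) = (l - 5)^2*(l + 1)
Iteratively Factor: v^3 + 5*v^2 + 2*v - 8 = (v + 2)*(v^2 + 3*v - 4) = (v - 1)*(v + 2)*(v + 4)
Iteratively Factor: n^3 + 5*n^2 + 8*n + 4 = (n + 1)*(n^2 + 4*n + 4) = (n + 1)*(n + 2)*(n + 2)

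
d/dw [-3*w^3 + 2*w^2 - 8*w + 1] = -9*w^2 + 4*w - 8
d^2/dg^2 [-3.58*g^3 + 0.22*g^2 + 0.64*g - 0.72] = 0.44 - 21.48*g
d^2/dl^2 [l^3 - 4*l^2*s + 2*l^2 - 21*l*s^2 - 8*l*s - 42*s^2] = 6*l - 8*s + 4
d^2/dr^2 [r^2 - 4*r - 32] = 2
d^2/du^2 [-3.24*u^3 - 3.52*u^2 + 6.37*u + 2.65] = -19.44*u - 7.04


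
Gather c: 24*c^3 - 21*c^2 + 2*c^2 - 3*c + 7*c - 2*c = 24*c^3 - 19*c^2 + 2*c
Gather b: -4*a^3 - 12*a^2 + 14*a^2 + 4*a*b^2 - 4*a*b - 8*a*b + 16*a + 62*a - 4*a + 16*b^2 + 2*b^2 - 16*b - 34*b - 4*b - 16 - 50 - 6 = -4*a^3 + 2*a^2 + 74*a + b^2*(4*a + 18) + b*(-12*a - 54) - 72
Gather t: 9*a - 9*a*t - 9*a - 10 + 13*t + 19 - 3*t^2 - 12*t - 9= -3*t^2 + t*(1 - 9*a)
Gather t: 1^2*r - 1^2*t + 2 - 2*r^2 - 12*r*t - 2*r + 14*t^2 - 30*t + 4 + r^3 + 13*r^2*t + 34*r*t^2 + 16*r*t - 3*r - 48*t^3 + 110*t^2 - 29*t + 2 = r^3 - 2*r^2 - 4*r - 48*t^3 + t^2*(34*r + 124) + t*(13*r^2 + 4*r - 60) + 8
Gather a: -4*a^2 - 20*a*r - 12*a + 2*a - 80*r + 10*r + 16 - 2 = -4*a^2 + a*(-20*r - 10) - 70*r + 14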